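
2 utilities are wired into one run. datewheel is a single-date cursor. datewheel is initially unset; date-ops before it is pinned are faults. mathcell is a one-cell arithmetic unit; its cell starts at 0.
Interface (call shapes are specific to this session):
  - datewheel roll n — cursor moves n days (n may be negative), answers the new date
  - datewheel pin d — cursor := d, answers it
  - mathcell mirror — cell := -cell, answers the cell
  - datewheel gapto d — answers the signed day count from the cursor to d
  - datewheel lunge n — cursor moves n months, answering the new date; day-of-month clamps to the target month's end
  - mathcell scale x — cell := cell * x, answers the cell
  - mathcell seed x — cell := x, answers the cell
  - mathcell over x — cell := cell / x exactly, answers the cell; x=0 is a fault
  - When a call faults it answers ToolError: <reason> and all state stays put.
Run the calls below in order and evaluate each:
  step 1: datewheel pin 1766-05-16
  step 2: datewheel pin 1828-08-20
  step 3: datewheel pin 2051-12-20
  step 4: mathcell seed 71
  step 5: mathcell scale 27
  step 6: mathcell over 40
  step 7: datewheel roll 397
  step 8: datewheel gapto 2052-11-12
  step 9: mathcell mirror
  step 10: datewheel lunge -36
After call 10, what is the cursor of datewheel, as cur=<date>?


$ datewheel pin d→1766-05-16
= 1766-05-16
$ datewheel pin d→1828-08-20
= 1828-08-20
$ datewheel pin d→2051-12-20
= 2051-12-20
$ mathcell seed x→71
= 71
$ mathcell scale x→27
= 1917
$ mathcell over x→40
= 1917/40
$ datewheel roll n→397
= 2053-01-20
$ datewheel gapto d→2052-11-12
= -69
$ mathcell mirror
= -1917/40
$ datewheel lunge n→-36
= 2050-01-20

Answer: cur=2050-01-20


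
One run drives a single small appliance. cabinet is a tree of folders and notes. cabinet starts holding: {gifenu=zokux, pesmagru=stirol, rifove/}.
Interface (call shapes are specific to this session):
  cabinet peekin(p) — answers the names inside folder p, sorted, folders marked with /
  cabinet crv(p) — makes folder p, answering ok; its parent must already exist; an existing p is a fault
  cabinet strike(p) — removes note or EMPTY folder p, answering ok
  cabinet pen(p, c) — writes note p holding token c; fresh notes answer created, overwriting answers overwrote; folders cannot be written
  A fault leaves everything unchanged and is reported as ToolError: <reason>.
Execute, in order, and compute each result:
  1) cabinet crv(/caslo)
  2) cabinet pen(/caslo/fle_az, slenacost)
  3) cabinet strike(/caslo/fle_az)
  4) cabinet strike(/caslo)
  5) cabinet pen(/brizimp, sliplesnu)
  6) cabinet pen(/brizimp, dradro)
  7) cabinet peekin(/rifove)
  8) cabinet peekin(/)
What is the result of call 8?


Answer: [brizimp, gifenu, pesmagru, rifove/]

Derivation:
;; cabinet crv(p: /caslo) ~> ok
;; cabinet pen(p: /caslo/fle_az, c: slenacost) ~> created
;; cabinet strike(p: /caslo/fle_az) ~> ok
;; cabinet strike(p: /caslo) ~> ok
;; cabinet pen(p: /brizimp, c: sliplesnu) ~> created
;; cabinet pen(p: /brizimp, c: dradro) ~> overwrote
;; cabinet peekin(p: /rifove) ~> []
;; cabinet peekin(p: /) ~> [brizimp, gifenu, pesmagru, rifove/]


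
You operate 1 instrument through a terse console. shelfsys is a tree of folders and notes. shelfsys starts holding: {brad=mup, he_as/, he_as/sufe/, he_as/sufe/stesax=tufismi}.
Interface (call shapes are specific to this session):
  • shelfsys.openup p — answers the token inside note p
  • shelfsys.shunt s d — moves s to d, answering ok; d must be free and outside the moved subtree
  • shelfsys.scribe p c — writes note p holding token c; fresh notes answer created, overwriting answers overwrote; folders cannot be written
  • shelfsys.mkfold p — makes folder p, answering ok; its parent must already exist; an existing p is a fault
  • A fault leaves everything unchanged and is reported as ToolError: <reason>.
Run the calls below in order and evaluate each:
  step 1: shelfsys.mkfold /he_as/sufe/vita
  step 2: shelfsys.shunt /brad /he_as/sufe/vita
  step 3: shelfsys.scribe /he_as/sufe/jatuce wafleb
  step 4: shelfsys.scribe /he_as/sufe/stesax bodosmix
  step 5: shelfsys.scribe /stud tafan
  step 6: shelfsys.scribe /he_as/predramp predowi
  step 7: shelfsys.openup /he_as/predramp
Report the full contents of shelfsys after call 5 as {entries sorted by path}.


Answer: {brad=mup, he_as/, he_as/sufe/, he_as/sufe/jatuce=wafleb, he_as/sufe/stesax=bodosmix, he_as/sufe/vita/, stud=tafan}

Derivation:
·→ shelfsys.mkfold(p=/he_as/sufe/vita)
·← ok
·→ shelfsys.shunt(s=/brad, d=/he_as/sufe/vita)
·← ToolError: exists
·→ shelfsys.scribe(p=/he_as/sufe/jatuce, c=wafleb)
·← created
·→ shelfsys.scribe(p=/he_as/sufe/stesax, c=bodosmix)
·← overwrote
·→ shelfsys.scribe(p=/stud, c=tafan)
·← created
·→ shelfsys.scribe(p=/he_as/predramp, c=predowi)
·← created
·→ shelfsys.openup(p=/he_as/predramp)
·← predowi


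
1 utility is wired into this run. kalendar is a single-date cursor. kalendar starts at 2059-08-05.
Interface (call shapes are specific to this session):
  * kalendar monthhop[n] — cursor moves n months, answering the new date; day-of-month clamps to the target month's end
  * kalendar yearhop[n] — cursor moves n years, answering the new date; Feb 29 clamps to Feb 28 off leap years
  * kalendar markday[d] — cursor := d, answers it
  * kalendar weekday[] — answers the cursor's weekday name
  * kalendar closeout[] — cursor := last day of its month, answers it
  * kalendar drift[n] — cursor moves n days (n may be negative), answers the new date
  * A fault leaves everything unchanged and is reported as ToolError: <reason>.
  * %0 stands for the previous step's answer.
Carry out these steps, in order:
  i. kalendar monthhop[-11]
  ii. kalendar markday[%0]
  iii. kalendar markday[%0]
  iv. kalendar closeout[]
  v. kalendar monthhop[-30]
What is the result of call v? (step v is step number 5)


Answer: 2056-03-30

Derivation:
-- kalendar monthhop(n='-11') -> 2058-09-05
-- kalendar markday(d='%0') -> 2058-09-05
-- kalendar markday(d='%0') -> 2058-09-05
-- kalendar closeout() -> 2058-09-30
-- kalendar monthhop(n='-30') -> 2056-03-30


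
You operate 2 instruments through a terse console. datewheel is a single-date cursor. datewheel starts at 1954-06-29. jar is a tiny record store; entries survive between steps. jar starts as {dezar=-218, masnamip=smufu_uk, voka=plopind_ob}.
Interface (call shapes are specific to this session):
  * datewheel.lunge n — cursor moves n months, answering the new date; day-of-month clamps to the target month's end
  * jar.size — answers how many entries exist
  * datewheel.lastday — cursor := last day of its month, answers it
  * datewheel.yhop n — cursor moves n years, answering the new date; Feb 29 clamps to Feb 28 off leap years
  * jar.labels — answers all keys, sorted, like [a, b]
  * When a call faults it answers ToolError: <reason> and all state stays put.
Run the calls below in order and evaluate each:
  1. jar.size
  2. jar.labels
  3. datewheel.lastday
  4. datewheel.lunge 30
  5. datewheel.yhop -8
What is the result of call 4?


~$ jar.size
:: 3
~$ jar.labels
:: [dezar, masnamip, voka]
~$ datewheel.lastday
:: 1954-06-30
~$ datewheel.lunge n=30
:: 1956-12-30
~$ datewheel.yhop n=-8
:: 1948-12-30

Answer: 1956-12-30


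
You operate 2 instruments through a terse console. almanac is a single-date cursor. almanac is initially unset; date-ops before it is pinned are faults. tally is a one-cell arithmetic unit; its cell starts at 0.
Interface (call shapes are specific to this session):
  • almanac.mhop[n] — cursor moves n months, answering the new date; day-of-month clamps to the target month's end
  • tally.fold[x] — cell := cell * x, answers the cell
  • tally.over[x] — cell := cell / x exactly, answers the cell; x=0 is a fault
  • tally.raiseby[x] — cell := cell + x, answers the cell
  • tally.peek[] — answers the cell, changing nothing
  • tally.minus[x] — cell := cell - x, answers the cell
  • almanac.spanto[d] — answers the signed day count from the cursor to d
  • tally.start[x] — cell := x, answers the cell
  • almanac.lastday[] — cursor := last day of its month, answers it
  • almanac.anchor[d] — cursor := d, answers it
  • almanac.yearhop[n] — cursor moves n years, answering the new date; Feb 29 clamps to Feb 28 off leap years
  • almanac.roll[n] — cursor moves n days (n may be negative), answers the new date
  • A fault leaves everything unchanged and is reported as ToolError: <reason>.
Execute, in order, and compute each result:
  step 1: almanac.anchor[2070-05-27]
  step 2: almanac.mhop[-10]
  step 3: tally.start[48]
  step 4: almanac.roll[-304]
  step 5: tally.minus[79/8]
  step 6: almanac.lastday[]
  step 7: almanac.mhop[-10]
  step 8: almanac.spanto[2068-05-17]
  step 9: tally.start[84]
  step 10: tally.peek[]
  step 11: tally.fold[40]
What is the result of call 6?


% almanac.anchor(d: 2070-05-27) => 2070-05-27
% almanac.mhop(n: -10) => 2069-07-27
% tally.start(x: 48) => 48
% almanac.roll(n: -304) => 2068-09-26
% tally.minus(x: 79/8) => 305/8
% almanac.lastday() => 2068-09-30
% almanac.mhop(n: -10) => 2067-11-30
% almanac.spanto(d: 2068-05-17) => 169
% tally.start(x: 84) => 84
% tally.peek() => 84
% tally.fold(x: 40) => 3360

Answer: 2068-09-30


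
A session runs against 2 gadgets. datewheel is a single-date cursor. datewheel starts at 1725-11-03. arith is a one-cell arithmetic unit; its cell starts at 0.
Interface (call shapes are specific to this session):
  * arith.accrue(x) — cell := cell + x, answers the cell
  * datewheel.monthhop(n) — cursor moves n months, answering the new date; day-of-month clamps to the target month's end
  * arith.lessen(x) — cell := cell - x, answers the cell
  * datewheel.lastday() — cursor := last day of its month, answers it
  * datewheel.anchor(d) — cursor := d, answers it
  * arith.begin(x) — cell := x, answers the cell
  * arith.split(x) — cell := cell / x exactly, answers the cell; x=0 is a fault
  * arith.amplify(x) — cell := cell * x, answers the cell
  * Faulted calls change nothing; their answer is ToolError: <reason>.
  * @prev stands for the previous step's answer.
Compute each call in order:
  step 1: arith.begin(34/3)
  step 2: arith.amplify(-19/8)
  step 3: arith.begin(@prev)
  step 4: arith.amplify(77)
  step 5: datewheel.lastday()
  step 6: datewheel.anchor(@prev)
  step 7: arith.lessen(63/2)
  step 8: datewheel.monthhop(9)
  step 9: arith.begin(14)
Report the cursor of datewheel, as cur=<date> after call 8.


==> begin(x='34/3')
<== 34/3
==> amplify(x='-19/8')
<== -323/12
==> begin(x='@prev')
<== -323/12
==> amplify(x='77')
<== -24871/12
==> lastday()
<== 1725-11-30
==> anchor(d='@prev')
<== 1725-11-30
==> lessen(x='63/2')
<== -25249/12
==> monthhop(n='9')
<== 1726-08-30
==> begin(x='14')
<== 14

Answer: cur=1726-08-30


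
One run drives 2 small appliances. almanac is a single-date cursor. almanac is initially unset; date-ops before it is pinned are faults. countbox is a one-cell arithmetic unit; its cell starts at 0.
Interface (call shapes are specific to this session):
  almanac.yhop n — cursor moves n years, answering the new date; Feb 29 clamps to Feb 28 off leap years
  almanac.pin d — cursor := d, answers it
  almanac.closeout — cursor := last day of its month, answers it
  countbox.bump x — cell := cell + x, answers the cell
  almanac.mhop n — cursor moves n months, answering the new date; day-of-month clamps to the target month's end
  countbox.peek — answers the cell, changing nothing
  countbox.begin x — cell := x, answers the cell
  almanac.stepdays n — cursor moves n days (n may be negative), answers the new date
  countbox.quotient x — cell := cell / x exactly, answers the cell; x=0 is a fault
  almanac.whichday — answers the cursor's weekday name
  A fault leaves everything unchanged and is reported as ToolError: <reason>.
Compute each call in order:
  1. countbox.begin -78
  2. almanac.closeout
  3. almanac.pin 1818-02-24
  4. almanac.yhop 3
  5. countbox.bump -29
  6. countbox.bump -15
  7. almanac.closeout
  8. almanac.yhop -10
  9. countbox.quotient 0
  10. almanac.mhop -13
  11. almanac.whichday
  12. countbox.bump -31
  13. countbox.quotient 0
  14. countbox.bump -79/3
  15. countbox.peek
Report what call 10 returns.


# 1. countbox.begin(x→-78) -> -78
# 2. almanac.closeout() -> ToolError: no date set
# 3. almanac.pin(d→1818-02-24) -> 1818-02-24
# 4. almanac.yhop(n→3) -> 1821-02-24
# 5. countbox.bump(x→-29) -> -107
# 6. countbox.bump(x→-15) -> -122
# 7. almanac.closeout() -> 1821-02-28
# 8. almanac.yhop(n→-10) -> 1811-02-28
# 9. countbox.quotient(x→0) -> ToolError: division by zero
# 10. almanac.mhop(n→-13) -> 1810-01-28
# 11. almanac.whichday() -> Sunday
# 12. countbox.bump(x→-31) -> -153
# 13. countbox.quotient(x→0) -> ToolError: division by zero
# 14. countbox.bump(x→-79/3) -> -538/3
# 15. countbox.peek() -> -538/3

Answer: 1810-01-28


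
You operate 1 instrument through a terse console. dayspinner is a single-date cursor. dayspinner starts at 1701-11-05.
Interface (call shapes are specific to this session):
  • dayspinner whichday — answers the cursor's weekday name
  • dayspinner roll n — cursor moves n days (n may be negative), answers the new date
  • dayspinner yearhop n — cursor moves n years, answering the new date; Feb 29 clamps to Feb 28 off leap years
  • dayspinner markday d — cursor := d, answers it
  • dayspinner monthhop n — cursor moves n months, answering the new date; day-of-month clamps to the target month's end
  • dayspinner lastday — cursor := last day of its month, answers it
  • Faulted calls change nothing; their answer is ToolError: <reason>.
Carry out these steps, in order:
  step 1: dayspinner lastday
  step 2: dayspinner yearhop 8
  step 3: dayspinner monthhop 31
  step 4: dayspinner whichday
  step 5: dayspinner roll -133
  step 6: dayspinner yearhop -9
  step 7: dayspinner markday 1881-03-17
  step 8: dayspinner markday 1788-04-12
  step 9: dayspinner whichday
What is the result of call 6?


Answer: 1703-02-18

Derivation:
Do: dayspinner lastday[]
See: 1701-11-30
Do: dayspinner yearhop[8]
See: 1709-11-30
Do: dayspinner monthhop[31]
See: 1712-06-30
Do: dayspinner whichday[]
See: Thursday
Do: dayspinner roll[-133]
See: 1712-02-18
Do: dayspinner yearhop[-9]
See: 1703-02-18
Do: dayspinner markday[1881-03-17]
See: 1881-03-17
Do: dayspinner markday[1788-04-12]
See: 1788-04-12
Do: dayspinner whichday[]
See: Saturday


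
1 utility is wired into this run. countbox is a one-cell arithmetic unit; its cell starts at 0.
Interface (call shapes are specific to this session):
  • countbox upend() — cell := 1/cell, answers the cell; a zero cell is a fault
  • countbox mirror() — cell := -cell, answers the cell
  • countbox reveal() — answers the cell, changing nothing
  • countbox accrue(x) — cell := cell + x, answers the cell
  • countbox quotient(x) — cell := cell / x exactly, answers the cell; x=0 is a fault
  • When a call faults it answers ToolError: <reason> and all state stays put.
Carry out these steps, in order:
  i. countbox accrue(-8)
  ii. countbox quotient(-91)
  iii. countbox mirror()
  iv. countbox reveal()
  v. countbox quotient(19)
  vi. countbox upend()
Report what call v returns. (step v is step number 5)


Answer: -8/1729

Derivation:
CALL countbox accrue[x: -8]
RET  -8
CALL countbox quotient[x: -91]
RET  8/91
CALL countbox mirror[]
RET  -8/91
CALL countbox reveal[]
RET  -8/91
CALL countbox quotient[x: 19]
RET  -8/1729
CALL countbox upend[]
RET  -1729/8


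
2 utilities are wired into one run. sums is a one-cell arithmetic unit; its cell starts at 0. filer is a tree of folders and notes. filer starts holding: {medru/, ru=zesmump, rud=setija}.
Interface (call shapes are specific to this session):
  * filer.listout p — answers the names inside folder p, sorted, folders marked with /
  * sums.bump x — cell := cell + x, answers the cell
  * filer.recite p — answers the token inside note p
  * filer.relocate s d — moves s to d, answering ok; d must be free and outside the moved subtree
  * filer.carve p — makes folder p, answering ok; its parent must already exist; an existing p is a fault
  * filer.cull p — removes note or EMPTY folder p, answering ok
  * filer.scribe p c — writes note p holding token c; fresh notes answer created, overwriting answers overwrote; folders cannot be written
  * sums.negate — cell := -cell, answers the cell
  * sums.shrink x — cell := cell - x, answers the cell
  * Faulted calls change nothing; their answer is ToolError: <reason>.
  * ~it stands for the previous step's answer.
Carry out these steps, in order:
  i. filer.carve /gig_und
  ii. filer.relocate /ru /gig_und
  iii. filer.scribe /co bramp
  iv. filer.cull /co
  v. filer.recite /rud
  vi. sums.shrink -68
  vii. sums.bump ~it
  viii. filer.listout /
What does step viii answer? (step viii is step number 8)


Answer: [gig_und/, medru/, ru, rud]

Derivation:
→ filer.carve(p: /gig_und)
← ok
→ filer.relocate(s: /ru, d: /gig_und)
← ToolError: exists
→ filer.scribe(p: /co, c: bramp)
← created
→ filer.cull(p: /co)
← ok
→ filer.recite(p: /rud)
← setija
→ sums.shrink(x: -68)
← 68
→ sums.bump(x: ~it)
← 136
→ filer.listout(p: /)
← [gig_und/, medru/, ru, rud]


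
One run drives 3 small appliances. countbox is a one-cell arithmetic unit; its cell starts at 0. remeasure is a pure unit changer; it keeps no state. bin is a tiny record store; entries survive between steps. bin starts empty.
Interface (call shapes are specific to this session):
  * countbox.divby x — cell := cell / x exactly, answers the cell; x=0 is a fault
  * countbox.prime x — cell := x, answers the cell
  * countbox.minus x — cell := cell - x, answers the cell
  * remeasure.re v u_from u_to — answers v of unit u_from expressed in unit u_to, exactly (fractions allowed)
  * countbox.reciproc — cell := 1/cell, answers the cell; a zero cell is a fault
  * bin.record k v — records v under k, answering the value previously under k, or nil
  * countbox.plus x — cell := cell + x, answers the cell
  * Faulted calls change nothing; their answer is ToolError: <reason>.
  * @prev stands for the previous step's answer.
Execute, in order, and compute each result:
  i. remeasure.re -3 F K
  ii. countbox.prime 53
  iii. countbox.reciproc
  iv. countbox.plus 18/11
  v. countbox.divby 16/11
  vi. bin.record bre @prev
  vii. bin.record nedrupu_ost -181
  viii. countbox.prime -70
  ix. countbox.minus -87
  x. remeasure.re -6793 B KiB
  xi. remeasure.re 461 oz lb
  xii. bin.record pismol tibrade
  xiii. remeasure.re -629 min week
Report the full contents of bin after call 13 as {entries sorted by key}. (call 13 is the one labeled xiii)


Answer: {bre=965/848, nedrupu_ost=-181, pismol=tibrade}

Derivation:
Step: re[v→-3; u_from→F; u_to→K]
Result: 45667/180
Step: prime[x→53]
Result: 53
Step: reciproc[]
Result: 1/53
Step: plus[x→18/11]
Result: 965/583
Step: divby[x→16/11]
Result: 965/848
Step: record[k→bre; v→@prev]
Result: nil
Step: record[k→nedrupu_ost; v→-181]
Result: nil
Step: prime[x→-70]
Result: -70
Step: minus[x→-87]
Result: 17
Step: re[v→-6793; u_from→B; u_to→KiB]
Result: -6793/1024
Step: re[v→461; u_from→oz; u_to→lb]
Result: 461/16
Step: record[k→pismol; v→tibrade]
Result: nil
Step: re[v→-629; u_from→min; u_to→week]
Result: -629/10080


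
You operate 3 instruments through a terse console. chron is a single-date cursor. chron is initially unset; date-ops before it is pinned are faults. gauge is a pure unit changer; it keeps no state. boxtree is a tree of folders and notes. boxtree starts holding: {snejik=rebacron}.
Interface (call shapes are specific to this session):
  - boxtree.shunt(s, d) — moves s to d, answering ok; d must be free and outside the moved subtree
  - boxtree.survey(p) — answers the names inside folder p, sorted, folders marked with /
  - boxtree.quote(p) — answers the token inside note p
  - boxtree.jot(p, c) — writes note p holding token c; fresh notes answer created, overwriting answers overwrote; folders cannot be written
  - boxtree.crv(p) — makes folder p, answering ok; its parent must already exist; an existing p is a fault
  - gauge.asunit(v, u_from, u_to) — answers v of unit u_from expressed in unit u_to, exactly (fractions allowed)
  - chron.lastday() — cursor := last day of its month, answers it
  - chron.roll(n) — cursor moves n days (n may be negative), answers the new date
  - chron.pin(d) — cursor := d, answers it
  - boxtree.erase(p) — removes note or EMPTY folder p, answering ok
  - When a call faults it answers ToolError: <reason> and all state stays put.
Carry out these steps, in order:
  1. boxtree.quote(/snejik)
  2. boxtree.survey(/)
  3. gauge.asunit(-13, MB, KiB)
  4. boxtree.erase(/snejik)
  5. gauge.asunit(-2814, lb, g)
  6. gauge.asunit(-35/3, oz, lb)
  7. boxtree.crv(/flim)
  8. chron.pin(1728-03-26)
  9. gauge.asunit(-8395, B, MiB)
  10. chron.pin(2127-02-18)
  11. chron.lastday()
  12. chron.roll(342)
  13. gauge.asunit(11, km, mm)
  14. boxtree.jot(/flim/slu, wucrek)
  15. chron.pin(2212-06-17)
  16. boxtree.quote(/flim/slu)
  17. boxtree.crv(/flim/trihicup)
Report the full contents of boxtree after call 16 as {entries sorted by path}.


Answer: {flim/, flim/slu=wucrek}

Derivation:
CALL boxtree.quote[p=/snejik]
RET  rebacron
CALL boxtree.survey[p=/]
RET  [snejik]
CALL gauge.asunit[v=-13; u_from=MB; u_to=KiB]
RET  -203125/16
CALL boxtree.erase[p=/snejik]
RET  ok
CALL gauge.asunit[v=-2814; u_from=lb; u_to=g]
RET  -63820446459/50000
CALL gauge.asunit[v=-35/3; u_from=oz; u_to=lb]
RET  -35/48
CALL boxtree.crv[p=/flim]
RET  ok
CALL chron.pin[d=1728-03-26]
RET  1728-03-26
CALL gauge.asunit[v=-8395; u_from=B; u_to=MiB]
RET  -8395/1048576
CALL chron.pin[d=2127-02-18]
RET  2127-02-18
CALL chron.lastday[]
RET  2127-02-28
CALL chron.roll[n=342]
RET  2128-02-05
CALL gauge.asunit[v=11; u_from=km; u_to=mm]
RET  11000000
CALL boxtree.jot[p=/flim/slu; c=wucrek]
RET  created
CALL chron.pin[d=2212-06-17]
RET  2212-06-17
CALL boxtree.quote[p=/flim/slu]
RET  wucrek
CALL boxtree.crv[p=/flim/trihicup]
RET  ok


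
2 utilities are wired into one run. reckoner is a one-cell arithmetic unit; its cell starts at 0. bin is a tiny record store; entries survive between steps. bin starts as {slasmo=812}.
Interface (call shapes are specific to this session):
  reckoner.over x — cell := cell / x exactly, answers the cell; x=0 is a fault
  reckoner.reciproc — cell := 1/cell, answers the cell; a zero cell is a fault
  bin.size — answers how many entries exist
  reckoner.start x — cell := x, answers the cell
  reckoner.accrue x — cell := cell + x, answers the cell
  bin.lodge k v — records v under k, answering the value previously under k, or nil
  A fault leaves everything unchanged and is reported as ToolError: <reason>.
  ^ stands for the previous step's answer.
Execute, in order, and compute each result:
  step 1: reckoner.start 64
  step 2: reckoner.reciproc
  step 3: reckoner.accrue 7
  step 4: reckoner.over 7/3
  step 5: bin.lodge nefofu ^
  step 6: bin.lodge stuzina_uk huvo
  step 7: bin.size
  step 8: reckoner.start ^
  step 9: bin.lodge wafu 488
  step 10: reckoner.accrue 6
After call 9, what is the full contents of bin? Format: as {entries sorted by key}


Answer: {nefofu=1347/448, slasmo=812, stuzina_uk=huvo, wafu=488}

Derivation:
Invoking start using x='64', and get 64.
Invoking reciproc, and see 1/64.
I call accrue using x='7', which returns 449/64.
I call over using x='7/3', giving 1347/448.
I call lodge using k='nefofu', v='^', giving nil.
Now I run lodge using k='stuzina_uk', v='huvo', and observe nil.
I try size, yielding 3.
Now I run start using x='^', and observe 3.
I call lodge using k='wafu', v='488', and get nil.
I call accrue using x='6', yielding 9.


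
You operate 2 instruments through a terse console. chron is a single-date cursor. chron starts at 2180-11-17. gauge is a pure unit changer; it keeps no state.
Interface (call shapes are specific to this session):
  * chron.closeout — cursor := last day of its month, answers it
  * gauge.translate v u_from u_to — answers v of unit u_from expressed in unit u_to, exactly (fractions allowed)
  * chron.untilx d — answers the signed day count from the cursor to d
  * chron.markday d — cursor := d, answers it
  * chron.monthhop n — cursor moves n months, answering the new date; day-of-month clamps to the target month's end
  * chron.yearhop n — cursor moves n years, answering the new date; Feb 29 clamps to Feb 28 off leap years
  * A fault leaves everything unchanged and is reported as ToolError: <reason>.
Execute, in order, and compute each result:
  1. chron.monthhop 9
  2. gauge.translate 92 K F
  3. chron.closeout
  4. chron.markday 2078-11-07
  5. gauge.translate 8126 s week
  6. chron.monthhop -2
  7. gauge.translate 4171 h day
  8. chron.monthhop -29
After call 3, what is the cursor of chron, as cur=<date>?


==> chron.monthhop(n: 9)
<== 2181-08-17
==> gauge.translate(v: 92, u_from: K, u_to: F)
<== -29407/100
==> chron.closeout()
<== 2181-08-31
==> chron.markday(d: 2078-11-07)
<== 2078-11-07
==> gauge.translate(v: 8126, u_from: s, u_to: week)
<== 4063/302400
==> chron.monthhop(n: -2)
<== 2078-09-07
==> gauge.translate(v: 4171, u_from: h, u_to: day)
<== 4171/24
==> chron.monthhop(n: -29)
<== 2076-04-07

Answer: cur=2181-08-31


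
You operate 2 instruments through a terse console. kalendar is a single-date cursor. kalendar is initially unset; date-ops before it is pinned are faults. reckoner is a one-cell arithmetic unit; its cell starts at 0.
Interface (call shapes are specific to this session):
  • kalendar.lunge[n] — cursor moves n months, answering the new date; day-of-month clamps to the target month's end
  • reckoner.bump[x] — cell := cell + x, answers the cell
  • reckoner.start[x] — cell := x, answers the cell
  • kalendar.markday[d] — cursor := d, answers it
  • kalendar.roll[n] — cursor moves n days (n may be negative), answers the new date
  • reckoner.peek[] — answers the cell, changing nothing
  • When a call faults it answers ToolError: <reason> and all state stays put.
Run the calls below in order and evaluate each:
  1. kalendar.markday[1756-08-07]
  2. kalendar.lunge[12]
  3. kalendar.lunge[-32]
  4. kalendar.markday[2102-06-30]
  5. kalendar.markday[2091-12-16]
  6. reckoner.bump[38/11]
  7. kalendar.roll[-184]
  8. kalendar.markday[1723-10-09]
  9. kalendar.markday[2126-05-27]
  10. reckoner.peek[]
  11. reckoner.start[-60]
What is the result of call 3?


·→ kalendar.markday(d→1756-08-07)
·← 1756-08-07
·→ kalendar.lunge(n→12)
·← 1757-08-07
·→ kalendar.lunge(n→-32)
·← 1754-12-07
·→ kalendar.markday(d→2102-06-30)
·← 2102-06-30
·→ kalendar.markday(d→2091-12-16)
·← 2091-12-16
·→ reckoner.bump(x→38/11)
·← 38/11
·→ kalendar.roll(n→-184)
·← 2091-06-15
·→ kalendar.markday(d→1723-10-09)
·← 1723-10-09
·→ kalendar.markday(d→2126-05-27)
·← 2126-05-27
·→ reckoner.peek()
·← 38/11
·→ reckoner.start(x→-60)
·← -60

Answer: 1754-12-07


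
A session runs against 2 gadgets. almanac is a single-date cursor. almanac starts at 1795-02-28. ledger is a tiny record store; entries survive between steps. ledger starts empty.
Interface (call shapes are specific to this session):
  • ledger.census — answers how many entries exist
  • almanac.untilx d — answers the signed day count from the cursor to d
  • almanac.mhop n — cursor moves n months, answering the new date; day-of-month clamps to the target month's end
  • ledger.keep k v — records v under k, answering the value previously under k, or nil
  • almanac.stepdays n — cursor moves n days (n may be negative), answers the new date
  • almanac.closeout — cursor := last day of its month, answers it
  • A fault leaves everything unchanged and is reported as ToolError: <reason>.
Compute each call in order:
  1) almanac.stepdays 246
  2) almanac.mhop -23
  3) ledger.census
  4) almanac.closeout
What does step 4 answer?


Next I call almanac.stepdays(n=246), and see 1795-11-01.
Next I call almanac.mhop(n=-23), → 1793-12-01.
Now I run ledger.census, yielding 0.
I call almanac.closeout, giving 1793-12-31.

Answer: 1793-12-31


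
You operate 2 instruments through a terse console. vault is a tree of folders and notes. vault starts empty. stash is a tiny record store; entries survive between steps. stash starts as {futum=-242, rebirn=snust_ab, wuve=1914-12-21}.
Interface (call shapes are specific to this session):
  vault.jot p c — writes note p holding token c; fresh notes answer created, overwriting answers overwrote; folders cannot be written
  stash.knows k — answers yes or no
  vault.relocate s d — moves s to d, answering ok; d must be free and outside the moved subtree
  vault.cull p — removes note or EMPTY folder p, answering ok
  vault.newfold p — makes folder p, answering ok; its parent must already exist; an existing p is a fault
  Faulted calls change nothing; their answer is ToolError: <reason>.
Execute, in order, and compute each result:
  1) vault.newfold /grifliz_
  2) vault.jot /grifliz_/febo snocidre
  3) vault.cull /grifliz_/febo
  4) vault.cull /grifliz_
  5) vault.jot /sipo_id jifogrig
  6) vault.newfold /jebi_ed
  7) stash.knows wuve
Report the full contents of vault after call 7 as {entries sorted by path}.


→ vault.newfold(p→/grifliz_)
← ok
→ vault.jot(p→/grifliz_/febo, c→snocidre)
← created
→ vault.cull(p→/grifliz_/febo)
← ok
→ vault.cull(p→/grifliz_)
← ok
→ vault.jot(p→/sipo_id, c→jifogrig)
← created
→ vault.newfold(p→/jebi_ed)
← ok
→ stash.knows(k→wuve)
← yes

Answer: {jebi_ed/, sipo_id=jifogrig}


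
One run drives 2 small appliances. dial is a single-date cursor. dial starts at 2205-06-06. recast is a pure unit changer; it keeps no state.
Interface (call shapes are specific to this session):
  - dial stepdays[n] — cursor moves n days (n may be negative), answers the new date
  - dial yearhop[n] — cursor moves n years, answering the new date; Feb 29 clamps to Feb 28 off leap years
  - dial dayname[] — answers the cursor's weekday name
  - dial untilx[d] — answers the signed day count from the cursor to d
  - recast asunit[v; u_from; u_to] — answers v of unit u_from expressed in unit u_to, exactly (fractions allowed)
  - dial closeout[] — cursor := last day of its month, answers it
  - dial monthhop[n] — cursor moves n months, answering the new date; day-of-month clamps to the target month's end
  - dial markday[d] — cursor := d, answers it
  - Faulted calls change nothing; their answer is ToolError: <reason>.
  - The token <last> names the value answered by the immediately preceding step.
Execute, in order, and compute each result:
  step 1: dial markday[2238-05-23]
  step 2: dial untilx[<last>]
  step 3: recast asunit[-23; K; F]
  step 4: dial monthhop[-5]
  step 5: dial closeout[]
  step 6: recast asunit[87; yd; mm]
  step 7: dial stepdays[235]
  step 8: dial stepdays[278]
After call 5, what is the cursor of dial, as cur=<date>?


~$ dial markday d: 2238-05-23
:: 2238-05-23
~$ dial untilx d: <last>
:: 0
~$ recast asunit v: -23 u_from: K u_to: F
:: -50107/100
~$ dial monthhop n: -5
:: 2237-12-23
~$ dial closeout
:: 2237-12-31
~$ recast asunit v: 87 u_from: yd u_to: mm
:: 397764/5
~$ dial stepdays n: 235
:: 2238-08-23
~$ dial stepdays n: 278
:: 2239-05-28

Answer: cur=2237-12-31


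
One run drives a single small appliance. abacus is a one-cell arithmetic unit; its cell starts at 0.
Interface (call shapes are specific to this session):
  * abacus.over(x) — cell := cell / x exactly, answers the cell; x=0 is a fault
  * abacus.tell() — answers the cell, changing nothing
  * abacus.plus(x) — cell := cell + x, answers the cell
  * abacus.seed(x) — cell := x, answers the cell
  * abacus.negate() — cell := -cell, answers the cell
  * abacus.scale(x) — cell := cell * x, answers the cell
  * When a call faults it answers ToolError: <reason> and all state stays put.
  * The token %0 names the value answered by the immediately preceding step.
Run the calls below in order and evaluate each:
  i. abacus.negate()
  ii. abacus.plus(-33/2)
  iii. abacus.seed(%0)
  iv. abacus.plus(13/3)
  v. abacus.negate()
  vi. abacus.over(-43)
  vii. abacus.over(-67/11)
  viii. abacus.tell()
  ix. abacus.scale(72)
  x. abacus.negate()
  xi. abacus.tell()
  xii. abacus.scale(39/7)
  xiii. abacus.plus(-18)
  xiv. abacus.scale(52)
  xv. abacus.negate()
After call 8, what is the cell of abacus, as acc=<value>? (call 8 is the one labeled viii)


Answer: acc=803/17286

Derivation:
! 1. negate() ~> 0
! 2. plus(x→-33/2) ~> -33/2
! 3. seed(x→%0) ~> -33/2
! 4. plus(x→13/3) ~> -73/6
! 5. negate() ~> 73/6
! 6. over(x→-43) ~> -73/258
! 7. over(x→-67/11) ~> 803/17286
! 8. tell() ~> 803/17286
! 9. scale(x→72) ~> 9636/2881
! 10. negate() ~> -9636/2881
! 11. tell() ~> -9636/2881
! 12. scale(x→39/7) ~> -375804/20167
! 13. plus(x→-18) ~> -738810/20167
! 14. scale(x→52) ~> -38418120/20167
! 15. negate() ~> 38418120/20167


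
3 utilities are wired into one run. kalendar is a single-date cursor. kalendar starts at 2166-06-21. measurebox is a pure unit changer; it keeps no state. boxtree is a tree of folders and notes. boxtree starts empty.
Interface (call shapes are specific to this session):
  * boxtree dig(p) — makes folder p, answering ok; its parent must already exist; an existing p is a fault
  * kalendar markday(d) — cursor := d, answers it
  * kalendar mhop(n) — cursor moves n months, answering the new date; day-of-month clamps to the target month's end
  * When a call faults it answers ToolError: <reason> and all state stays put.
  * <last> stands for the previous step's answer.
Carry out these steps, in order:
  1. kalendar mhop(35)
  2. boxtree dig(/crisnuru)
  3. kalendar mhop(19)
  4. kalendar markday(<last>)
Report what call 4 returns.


Using kalendar mhop on 35, yielding 2169-05-21.
Calling boxtree dig on /crisnuru: ok.
Invoking kalendar mhop on 19, and observe 2170-12-21.
I invoke kalendar markday on <last>, and see 2170-12-21.

Answer: 2170-12-21


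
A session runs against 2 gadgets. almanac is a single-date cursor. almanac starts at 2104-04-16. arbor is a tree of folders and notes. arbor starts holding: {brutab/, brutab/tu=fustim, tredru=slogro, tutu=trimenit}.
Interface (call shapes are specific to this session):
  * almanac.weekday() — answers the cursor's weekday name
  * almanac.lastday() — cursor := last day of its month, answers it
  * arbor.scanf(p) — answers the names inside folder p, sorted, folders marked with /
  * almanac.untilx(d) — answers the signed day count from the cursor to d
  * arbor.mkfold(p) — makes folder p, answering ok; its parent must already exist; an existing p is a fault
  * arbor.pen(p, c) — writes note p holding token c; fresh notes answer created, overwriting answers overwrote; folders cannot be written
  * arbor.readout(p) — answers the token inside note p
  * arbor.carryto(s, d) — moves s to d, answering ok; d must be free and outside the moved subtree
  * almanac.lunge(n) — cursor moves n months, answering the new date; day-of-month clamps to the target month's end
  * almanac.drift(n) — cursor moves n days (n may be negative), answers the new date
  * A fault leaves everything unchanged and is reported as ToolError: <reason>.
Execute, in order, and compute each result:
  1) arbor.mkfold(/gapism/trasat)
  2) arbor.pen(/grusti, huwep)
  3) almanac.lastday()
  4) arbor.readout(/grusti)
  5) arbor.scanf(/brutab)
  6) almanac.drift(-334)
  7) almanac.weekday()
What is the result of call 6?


Next I call mkfold(p='/gapism/trasat'), and get ToolError: no parent.
I use pen(p='/grusti', c='huwep'), and observe created.
I call lastday(), yielding 2104-04-30.
Calling readout(p='/grusti'), yielding huwep.
Calling scanf(p='/brutab'), and get [tu].
I invoke drift(n='-334'), → 2103-06-01.
Next I call weekday(), which returns Friday.

Answer: 2103-06-01


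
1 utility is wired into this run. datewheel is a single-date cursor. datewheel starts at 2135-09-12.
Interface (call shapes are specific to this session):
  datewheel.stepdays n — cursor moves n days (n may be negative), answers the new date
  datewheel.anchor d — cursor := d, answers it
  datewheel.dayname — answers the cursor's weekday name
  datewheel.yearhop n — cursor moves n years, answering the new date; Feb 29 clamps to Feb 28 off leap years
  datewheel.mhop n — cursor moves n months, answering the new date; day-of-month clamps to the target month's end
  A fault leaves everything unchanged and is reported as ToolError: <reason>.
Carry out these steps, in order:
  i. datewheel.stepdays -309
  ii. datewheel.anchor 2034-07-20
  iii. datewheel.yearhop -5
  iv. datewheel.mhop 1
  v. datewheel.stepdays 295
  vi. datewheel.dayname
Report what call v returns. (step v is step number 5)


Answer: 2030-06-11

Derivation:
Calling stepdays(-309), giving 2134-11-07.
Then anchor(2034-07-20), and observe 2034-07-20.
Calling yearhop(-5), which returns 2029-07-20.
I use mhop(1), giving 2029-08-20.
I invoke stepdays(295), → 2030-06-11.
Next I call dayname, giving Tuesday.


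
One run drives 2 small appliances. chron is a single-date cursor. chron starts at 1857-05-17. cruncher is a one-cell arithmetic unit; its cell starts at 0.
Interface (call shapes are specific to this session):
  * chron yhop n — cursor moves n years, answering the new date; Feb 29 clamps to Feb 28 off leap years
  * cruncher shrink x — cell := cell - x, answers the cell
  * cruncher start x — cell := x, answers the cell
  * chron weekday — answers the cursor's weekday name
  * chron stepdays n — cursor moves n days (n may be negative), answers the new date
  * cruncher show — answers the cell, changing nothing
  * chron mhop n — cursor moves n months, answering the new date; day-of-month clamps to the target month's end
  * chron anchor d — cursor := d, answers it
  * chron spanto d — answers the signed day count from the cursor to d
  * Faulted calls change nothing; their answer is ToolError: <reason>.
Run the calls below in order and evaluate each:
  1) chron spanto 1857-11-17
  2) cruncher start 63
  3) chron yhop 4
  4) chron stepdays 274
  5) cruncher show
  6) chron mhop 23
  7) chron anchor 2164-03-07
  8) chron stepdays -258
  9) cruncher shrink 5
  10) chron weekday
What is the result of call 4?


Answer: 1862-02-15

Derivation:
>> chron spanto(d→1857-11-17)
<< 184
>> cruncher start(x→63)
<< 63
>> chron yhop(n→4)
<< 1861-05-17
>> chron stepdays(n→274)
<< 1862-02-15
>> cruncher show()
<< 63
>> chron mhop(n→23)
<< 1864-01-15
>> chron anchor(d→2164-03-07)
<< 2164-03-07
>> chron stepdays(n→-258)
<< 2163-06-23
>> cruncher shrink(x→5)
<< 58
>> chron weekday()
<< Thursday


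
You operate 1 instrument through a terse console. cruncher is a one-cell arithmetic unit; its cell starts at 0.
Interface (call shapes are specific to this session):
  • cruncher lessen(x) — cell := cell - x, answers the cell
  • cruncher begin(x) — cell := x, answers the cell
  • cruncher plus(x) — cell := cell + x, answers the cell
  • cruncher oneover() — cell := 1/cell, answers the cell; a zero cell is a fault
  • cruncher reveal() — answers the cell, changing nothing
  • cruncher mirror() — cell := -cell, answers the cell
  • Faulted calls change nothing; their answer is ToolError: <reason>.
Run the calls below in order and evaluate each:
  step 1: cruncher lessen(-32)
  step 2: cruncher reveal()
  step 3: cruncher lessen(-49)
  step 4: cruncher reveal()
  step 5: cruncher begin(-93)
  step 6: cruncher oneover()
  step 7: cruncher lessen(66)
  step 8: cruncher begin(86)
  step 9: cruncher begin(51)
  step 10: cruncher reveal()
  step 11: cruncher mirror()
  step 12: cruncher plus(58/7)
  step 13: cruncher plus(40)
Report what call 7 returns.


Answer: -6139/93

Derivation:
→ cruncher lessen(x='-32')
← 32
→ cruncher reveal()
← 32
→ cruncher lessen(x='-49')
← 81
→ cruncher reveal()
← 81
→ cruncher begin(x='-93')
← -93
→ cruncher oneover()
← -1/93
→ cruncher lessen(x='66')
← -6139/93
→ cruncher begin(x='86')
← 86
→ cruncher begin(x='51')
← 51
→ cruncher reveal()
← 51
→ cruncher mirror()
← -51
→ cruncher plus(x='58/7')
← -299/7
→ cruncher plus(x='40')
← -19/7
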